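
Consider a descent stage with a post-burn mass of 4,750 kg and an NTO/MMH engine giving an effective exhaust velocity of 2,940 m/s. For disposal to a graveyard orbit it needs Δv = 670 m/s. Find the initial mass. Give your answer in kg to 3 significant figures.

initial mass ≈ 5970 kg

From the ideal rocket equation, m₀/m_f = exp(Δv / v_e) = exp(670 / 2940.0) = exp(0.2279) = 1.2559.
m₀ = m_f × 1.2559 = 4,750 × 1.2559 = 5,965.53 kg.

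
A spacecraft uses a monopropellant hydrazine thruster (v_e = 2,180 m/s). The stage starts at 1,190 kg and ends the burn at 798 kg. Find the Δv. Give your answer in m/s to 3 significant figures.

Δv ≈ 871 m/s

Δv = v_e · ln(m₀/m_f) = 2180.0 × ln(1.491) = 2180.0 × 0.3996 ≈ 871.1 m/s.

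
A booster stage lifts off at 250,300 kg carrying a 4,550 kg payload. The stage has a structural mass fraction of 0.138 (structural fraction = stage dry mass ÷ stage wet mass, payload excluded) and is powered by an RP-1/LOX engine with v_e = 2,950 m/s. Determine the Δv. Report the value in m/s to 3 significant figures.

Stage wet mass = m₀ − payload = 250,300 − 4,550 = 245,750 kg.
Stage dry mass = ε × stage wet mass = 0.138 × 245,750 = 33,913.5 kg.
Burnout mass m_f = stage dry + payload = 33,913.5 + 4,550 = 38,463.5 kg.
By the Tsiolkovsky rocket equation, Δv = v_e · ln(250,300/38,463.5) = 2950.0 × ln(6.507) = 2950.0 × 1.8730 ≈ 5525 m/s.

Δv ≈ 5530 m/s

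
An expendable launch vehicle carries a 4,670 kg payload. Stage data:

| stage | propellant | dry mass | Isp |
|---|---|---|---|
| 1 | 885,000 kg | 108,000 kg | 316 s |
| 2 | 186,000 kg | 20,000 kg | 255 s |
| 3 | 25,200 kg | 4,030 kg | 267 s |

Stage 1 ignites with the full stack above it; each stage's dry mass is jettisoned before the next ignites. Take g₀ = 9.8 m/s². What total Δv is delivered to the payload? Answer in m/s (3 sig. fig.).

Ignition mass of stage 1 = 885,000+108,000 + 186,000+20,000 + 25,200+4,030 + 4,670 = 1,232,900 kg.
Stage 1: m₀ = 1,232,900 kg, m_f = 1,232,900 − 885,000 = 347,900 kg; Δv = 316×9.8×ln(3.544) = 3096.8×1.2652 ≈ 3918 m/s.
Stage 2: m₀ = 239,900 kg, m_f = 239,900 − 186,000 = 53,900 kg; Δv = 255×9.8×ln(4.451) = 2499.0×1.4931 ≈ 3731 m/s.
Stage 3: m₀ = 33,900 kg, m_f = 33,900 − 25,200 = 8,700 kg; Δv = 267×9.8×ln(3.897) = 2616.6×1.3601 ≈ 3559 m/s.
Total Δv = 3918 + 3731 + 3559 = 11208 m/s.

Δv ≈ 11200 m/s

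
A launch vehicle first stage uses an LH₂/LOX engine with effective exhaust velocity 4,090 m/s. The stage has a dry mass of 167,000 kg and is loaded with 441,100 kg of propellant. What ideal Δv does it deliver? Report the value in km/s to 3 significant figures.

Δv ≈ 5.29 km/s

m₀ = m_dry + m_prop = 167,000 + 441,100 = 608,100 kg.
By the Tsiolkovsky rocket equation, Δv = v_e · ln(m₀/m_f) = 4090.0 × ln(3.641) = 4090.0 × 1.2923 ≈ 5285.7 m/s.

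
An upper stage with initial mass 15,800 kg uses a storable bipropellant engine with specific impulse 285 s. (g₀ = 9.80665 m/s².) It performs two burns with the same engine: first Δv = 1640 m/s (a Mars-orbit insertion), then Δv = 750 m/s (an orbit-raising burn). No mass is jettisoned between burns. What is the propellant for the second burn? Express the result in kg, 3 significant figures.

v_e = Isp · g₀ = 285 × 9.80665 = 2794.9 m/s.
After the first burn: m = 15800 × exp(−1640/2794.9) = 15800 × 0.55611 = 8,786.54 kg.
After the second burn: m = 8,786.54 × exp(−750/2794.9) = 8,786.54 × 0.76464 = 6,718.54 kg.
Second-burn propellant = 8,786.54 − 6,718.54 = 2,068 kg.

propellant for the second burn ≈ 2070 kg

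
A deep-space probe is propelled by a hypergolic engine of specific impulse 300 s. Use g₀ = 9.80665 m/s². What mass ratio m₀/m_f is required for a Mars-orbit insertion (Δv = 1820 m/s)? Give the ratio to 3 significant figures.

mass ratio ≈ 1.86

v_e = Isp · g₀ = 300 × 9.80665 = 2942.0 m/s.
Using Δv = v_e ln(m₀/m_f): m₀/m_f = exp(Δv / v_e) = exp(1820 / 2942.0) = exp(0.6186) = 1.8564.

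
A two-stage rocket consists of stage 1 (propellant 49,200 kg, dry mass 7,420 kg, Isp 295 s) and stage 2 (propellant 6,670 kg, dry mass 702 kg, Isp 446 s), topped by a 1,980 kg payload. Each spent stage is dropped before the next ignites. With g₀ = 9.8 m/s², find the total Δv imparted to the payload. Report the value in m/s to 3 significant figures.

Ignition mass of stage 1 = 49,200+7,420 + 6,670+702 + 1,980 = 65,972 kg.
Stage 1: m₀ = 65,972 kg, m_f = 65,972 − 49,200 = 16,772 kg; Δv = 295×9.8×ln(3.933) = 2891.0×1.3695 ≈ 3959 m/s.
Stage 2: m₀ = 9,352 kg, m_f = 9,352 − 6,670 = 2,682 kg; Δv = 446×9.8×ln(3.487) = 4370.8×1.2490 ≈ 5459 m/s.
Total Δv = 3959 + 5459 = 9418 m/s.

Δv ≈ 9420 m/s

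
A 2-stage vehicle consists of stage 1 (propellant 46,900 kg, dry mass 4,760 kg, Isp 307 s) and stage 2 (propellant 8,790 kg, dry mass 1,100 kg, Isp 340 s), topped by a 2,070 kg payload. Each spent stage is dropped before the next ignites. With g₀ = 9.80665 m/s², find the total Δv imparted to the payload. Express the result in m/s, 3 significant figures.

Δv ≈ 8450 m/s

Ignition mass of stage 1 = 46,900+4,760 + 8,790+1,100 + 2,070 = 63,620 kg.
Stage 1: m₀ = 63,620 kg, m_f = 63,620 − 46,900 = 16,720 kg; Δv = 307×9.80665×ln(3.805) = 3010.6×1.3363 ≈ 4023 m/s.
Stage 2: m₀ = 11,960 kg, m_f = 11,960 − 8,790 = 3,170 kg; Δv = 340×9.80665×ln(3.773) = 3334.3×1.3278 ≈ 4427 m/s.
Total Δv = 4023 + 4427 = 8450 m/s.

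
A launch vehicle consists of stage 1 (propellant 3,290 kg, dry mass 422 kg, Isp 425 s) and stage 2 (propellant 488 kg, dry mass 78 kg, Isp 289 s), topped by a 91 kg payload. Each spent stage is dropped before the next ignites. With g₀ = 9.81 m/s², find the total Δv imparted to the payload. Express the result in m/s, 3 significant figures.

Ignition mass of stage 1 = 3,290+422 + 488+78 + 91 = 4,369 kg.
Stage 1: m₀ = 4,369 kg, m_f = 4,369 − 3,290 = 1,079 kg; Δv = 425×9.81×ln(4.049) = 4169.2×1.3985 ≈ 5831 m/s.
Stage 2: m₀ = 657 kg, m_f = 657 − 488 = 169 kg; Δv = 289×9.81×ln(3.888) = 2835.1×1.3578 ≈ 3849 m/s.
Total Δv = 5831 + 3849 = 9680 m/s.

Δv ≈ 9680 m/s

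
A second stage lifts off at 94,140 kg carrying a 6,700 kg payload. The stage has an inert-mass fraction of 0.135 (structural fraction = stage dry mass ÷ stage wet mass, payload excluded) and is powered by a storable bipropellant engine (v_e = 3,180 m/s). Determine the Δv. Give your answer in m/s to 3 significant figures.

Δv ≈ 5170 m/s

Stage wet mass = m₀ − payload = 94,140 − 6,700 = 87,440 kg.
Stage dry mass = ε × stage wet mass = 0.135 × 87,440 = 11,804.4 kg.
Burnout mass m_f = stage dry + payload = 11,804.4 + 6,700 = 18,504.4 kg.
Using Δv = v_e ln(m₀/m_f): Δv = v_e · ln(94,140/18,504.4) = 3180.0 × ln(5.087) = 3180.0 × 1.6268 ≈ 5173 m/s.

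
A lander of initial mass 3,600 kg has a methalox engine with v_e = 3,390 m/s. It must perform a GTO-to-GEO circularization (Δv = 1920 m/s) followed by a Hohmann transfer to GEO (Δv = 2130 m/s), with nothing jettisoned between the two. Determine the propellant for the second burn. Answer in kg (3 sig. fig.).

After the first burn: m = 3600 × exp(−1920/3390.0) = 3600 × 0.56758 = 2,043.29 kg.
After the second burn: m = 2,043.29 × exp(−2130/3390.0) = 2,043.29 × 0.53349 = 1,090.07 kg.
Second-burn propellant = 2,043.29 − 1,090.07 = 953.22 kg.

propellant for the second burn ≈ 953 kg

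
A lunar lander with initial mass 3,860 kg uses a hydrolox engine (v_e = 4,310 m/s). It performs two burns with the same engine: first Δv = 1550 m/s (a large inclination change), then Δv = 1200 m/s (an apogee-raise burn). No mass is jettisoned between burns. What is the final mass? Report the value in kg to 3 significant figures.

final mass ≈ 2040 kg

After the first burn: m = 3860 × exp(−1550/4310.0) = 3860 × 0.69794 = 2,694.05 kg.
After the second burn: m = 2,694.05 × exp(−1200/4310.0) = 2,694.05 × 0.75698 = 2,039.34 kg.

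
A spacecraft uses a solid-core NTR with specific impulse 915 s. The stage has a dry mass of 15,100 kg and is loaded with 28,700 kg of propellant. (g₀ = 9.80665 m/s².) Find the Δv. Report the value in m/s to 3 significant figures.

v_e = Isp · g₀ = 915 × 9.80665 = 8973.1 m/s.
m₀ = m_dry + m_prop = 15,100 + 28,700 = 43,800 kg.
Δv = v_e · ln(m₀/m_f) = 8973.1 × ln(2.901) = 8973.1 × 1.0649 ≈ 9555.8 m/s.

Δv ≈ 9560 m/s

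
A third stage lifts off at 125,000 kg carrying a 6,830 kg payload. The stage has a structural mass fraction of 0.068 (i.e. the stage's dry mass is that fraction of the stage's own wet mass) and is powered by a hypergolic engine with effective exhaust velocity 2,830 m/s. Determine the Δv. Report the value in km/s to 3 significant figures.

Stage wet mass = m₀ − payload = 125,000 − 6,830 = 118,170 kg.
Stage dry mass = ε × stage wet mass = 0.068 × 118,170 = 8,035.56 kg.
Burnout mass m_f = stage dry + payload = 8,035.56 + 6,830 = 14,865.56 kg.
Δv = v_e · ln(125,000/14,865.56) = 2830.0 × ln(8.409) = 2830.0 × 2.1293 ≈ 6026 m/s.

Δv ≈ 6.03 km/s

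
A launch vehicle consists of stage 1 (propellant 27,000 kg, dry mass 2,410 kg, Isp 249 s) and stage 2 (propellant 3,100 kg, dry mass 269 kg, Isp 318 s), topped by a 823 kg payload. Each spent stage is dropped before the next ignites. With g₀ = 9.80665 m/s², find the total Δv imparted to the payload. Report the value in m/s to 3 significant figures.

Δv ≈ 8170 m/s

Ignition mass of stage 1 = 27,000+2,410 + 3,100+269 + 823 = 33,602 kg.
Stage 1: m₀ = 33,602 kg, m_f = 33,602 − 27,000 = 6,602 kg; Δv = 249×9.80665×ln(5.09) = 2441.9×1.6272 ≈ 3973 m/s.
Stage 2: m₀ = 4,192 kg, m_f = 4,192 − 3,100 = 1,092 kg; Δv = 318×9.80665×ln(3.839) = 3118.5×1.3452 ≈ 4195 m/s.
Total Δv = 3973 + 4195 = 8168 m/s.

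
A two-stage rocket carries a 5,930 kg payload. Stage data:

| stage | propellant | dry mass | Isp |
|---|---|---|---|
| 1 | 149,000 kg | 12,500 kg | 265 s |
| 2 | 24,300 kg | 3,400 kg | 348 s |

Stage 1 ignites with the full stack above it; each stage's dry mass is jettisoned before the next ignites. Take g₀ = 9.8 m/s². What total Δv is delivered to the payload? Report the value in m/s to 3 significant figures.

Δv ≈ 8120 m/s

Ignition mass of stage 1 = 149,000+12,500 + 24,300+3,400 + 5,930 = 195,130 kg.
Stage 1: m₀ = 195,130 kg, m_f = 195,130 − 149,000 = 46,130 kg; Δv = 265×9.8×ln(4.23) = 2597.0×1.4422 ≈ 3745 m/s.
Stage 2: m₀ = 33,630 kg, m_f = 33,630 − 24,300 = 9,330 kg; Δv = 348×9.8×ln(3.605) = 3410.4×1.2822 ≈ 4373 m/s.
Total Δv = 3745 + 4373 = 8118 m/s.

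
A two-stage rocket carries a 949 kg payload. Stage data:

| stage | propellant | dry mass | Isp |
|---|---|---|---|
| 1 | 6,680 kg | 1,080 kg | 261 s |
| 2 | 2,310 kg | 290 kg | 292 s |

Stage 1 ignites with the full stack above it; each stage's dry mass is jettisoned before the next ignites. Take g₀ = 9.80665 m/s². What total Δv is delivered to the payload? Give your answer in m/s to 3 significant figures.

Δv ≈ 5300 m/s

Ignition mass of stage 1 = 6,680+1,080 + 2,310+290 + 949 = 11,309 kg.
Stage 1: m₀ = 11,309 kg, m_f = 11,309 − 6,680 = 4,629 kg; Δv = 261×9.80665×ln(2.443) = 2559.5×0.8933 ≈ 2286 m/s.
Stage 2: m₀ = 3,549 kg, m_f = 3,549 − 2,310 = 1,239 kg; Δv = 292×9.80665×ln(2.864) = 2863.5×1.0524 ≈ 3013 m/s.
Total Δv = 2286 + 3013 = 5299 m/s.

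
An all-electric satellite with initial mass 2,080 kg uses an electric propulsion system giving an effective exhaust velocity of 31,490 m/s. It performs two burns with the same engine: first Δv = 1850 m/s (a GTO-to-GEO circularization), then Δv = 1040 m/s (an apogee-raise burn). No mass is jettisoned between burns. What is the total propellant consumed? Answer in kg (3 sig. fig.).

total propellant consumed ≈ 182 kg

After the first burn: m = 2080 × exp(−1850/31490.0) = 2080 × 0.94294 = 1,961.32 kg.
After the second burn: m = 1,961.32 × exp(−1040/31490.0) = 1,961.32 × 0.96751 = 1,897.6 kg.
Total propellant = m₀ − m_final = 2080 − 1,897.6 = 182.4 kg.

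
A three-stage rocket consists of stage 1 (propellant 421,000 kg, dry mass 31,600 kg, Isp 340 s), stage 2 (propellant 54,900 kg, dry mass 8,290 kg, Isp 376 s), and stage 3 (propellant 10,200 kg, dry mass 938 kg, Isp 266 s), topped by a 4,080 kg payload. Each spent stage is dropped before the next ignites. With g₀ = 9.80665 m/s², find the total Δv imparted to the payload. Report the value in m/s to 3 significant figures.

Δv ≈ 12600 m/s

Ignition mass of stage 1 = 421,000+31,600 + 54,900+8,290 + 10,200+938 + 4,080 = 531,008 kg.
Stage 1: m₀ = 531,008 kg, m_f = 531,008 − 421,000 = 110,008 kg; Δv = 340×9.80665×ln(4.827) = 3334.3×1.5742 ≈ 5249 m/s.
Stage 2: m₀ = 78,408 kg, m_f = 78,408 − 54,900 = 23,508 kg; Δv = 376×9.80665×ln(3.335) = 3687.3×1.2046 ≈ 4442 m/s.
Stage 3: m₀ = 15,218 kg, m_f = 15,218 − 10,200 = 5,018 kg; Δv = 266×9.80665×ln(3.033) = 2608.6×1.1094 ≈ 2894 m/s.
Total Δv = 5249 + 4442 + 2894 = 12585 m/s.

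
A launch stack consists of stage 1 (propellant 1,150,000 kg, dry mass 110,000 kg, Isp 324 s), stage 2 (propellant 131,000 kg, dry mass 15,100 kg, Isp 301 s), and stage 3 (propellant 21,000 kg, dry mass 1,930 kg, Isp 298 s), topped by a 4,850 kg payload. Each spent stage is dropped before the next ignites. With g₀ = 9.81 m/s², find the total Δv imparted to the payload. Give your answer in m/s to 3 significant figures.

Ignition mass of stage 1 = 1,150,000+110,000 + 131,000+15,100 + 21,000+1,930 + 4,850 = 1,433,880 kg.
Stage 1: m₀ = 1,433,880 kg, m_f = 1,433,880 − 1,150,000 = 283,880 kg; Δv = 324×9.81×ln(5.051) = 3178.4×1.6196 ≈ 5148 m/s.
Stage 2: m₀ = 173,880 kg, m_f = 173,880 − 131,000 = 42,880 kg; Δv = 301×9.81×ln(4.055) = 2952.8×1.4000 ≈ 4134 m/s.
Stage 3: m₀ = 27,780 kg, m_f = 27,780 − 21,000 = 6,780 kg; Δv = 298×9.81×ln(4.097) = 2923.4×1.4103 ≈ 4123 m/s.
Total Δv = 5148 + 4134 + 4123 = 13405 m/s.

Δv ≈ 13400 m/s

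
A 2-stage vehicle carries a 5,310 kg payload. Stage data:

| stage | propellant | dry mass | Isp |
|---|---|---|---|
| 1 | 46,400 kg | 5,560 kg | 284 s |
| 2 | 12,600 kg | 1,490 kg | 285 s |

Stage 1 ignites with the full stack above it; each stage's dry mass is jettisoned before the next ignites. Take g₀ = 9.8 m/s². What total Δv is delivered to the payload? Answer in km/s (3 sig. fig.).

Δv ≈ 5.85 km/s

Ignition mass of stage 1 = 46,400+5,560 + 12,600+1,490 + 5,310 = 71,360 kg.
Stage 1: m₀ = 71,360 kg, m_f = 71,360 − 46,400 = 24,960 kg; Δv = 284×9.8×ln(2.859) = 2783.2×1.0505 ≈ 2924 m/s.
Stage 2: m₀ = 19,400 kg, m_f = 19,400 − 12,600 = 6,800 kg; Δv = 285×9.8×ln(2.853) = 2793.0×1.0484 ≈ 2928 m/s.
Total Δv = 2924 + 2928 = 5852 m/s.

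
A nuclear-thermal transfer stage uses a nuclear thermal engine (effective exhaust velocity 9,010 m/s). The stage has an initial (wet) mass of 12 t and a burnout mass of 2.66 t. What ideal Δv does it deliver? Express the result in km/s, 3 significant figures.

Δv ≈ 13.6 km/s

From the ideal rocket equation, Δv = v_e · ln(m₀/m_f) = 9010.0 × ln(4.511) = 9010.0 × 1.5066 ≈ 13574.3 m/s.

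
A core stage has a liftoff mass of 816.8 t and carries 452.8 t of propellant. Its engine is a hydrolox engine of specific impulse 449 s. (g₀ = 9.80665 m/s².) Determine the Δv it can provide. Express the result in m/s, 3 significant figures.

Δv ≈ 3560 m/s

v_e = Isp · g₀ = 449 × 9.80665 = 4403.2 m/s.
m_f = m₀ − m_prop = 816.8 − 452.8 = 364 t.
Using Δv = v_e ln(m₀/m_f): Δv = v_e · ln(m₀/m_f) = 4403.2 × ln(2.244) = 4403.2 × 0.8082 ≈ 3558.8 m/s.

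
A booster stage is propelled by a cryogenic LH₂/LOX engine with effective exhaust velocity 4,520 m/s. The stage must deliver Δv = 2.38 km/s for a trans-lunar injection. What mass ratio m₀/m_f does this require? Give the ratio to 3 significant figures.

From the ideal rocket equation, m₀/m_f = exp(Δv / v_e) = exp(2380 / 4520.0) = exp(0.5265) = 1.6931.

mass ratio ≈ 1.69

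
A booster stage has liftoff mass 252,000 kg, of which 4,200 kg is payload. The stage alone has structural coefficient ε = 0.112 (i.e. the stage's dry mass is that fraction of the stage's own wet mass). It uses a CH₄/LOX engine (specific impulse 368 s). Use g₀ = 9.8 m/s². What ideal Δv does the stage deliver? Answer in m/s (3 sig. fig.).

Δv ≈ 7450 m/s

Stage wet mass = m₀ − payload = 252,000 − 4,200 = 247,800 kg.
Stage dry mass = ε × stage wet mass = 0.112 × 247,800 = 27,753.6 kg.
Burnout mass m_f = stage dry + payload = 27,753.6 + 4,200 = 31,953.6 kg.
v_e = Isp · g₀ = 368 × 9.8 = 3606.4 m/s.
Δv = v_e · ln(252,000/31,953.6) = 3606.4 × ln(7.886) = 3606.4 × 2.0651 ≈ 7448 m/s.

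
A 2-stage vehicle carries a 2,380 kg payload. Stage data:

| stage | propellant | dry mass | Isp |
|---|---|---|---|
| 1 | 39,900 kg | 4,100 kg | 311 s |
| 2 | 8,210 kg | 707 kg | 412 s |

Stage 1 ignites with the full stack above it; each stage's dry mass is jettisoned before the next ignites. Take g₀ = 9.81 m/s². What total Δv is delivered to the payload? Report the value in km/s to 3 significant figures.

Δv ≈ 9.14 km/s

Ignition mass of stage 1 = 39,900+4,100 + 8,210+707 + 2,380 = 55,297 kg.
Stage 1: m₀ = 55,297 kg, m_f = 55,297 − 39,900 = 15,397 kg; Δv = 311×9.81×ln(3.591) = 3050.9×1.2785 ≈ 3901 m/s.
Stage 2: m₀ = 11,297 kg, m_f = 11,297 − 8,210 = 3,087 kg; Δv = 412×9.81×ln(3.66) = 4041.7×1.2973 ≈ 5243 m/s.
Total Δv = 3901 + 5243 = 9144 m/s.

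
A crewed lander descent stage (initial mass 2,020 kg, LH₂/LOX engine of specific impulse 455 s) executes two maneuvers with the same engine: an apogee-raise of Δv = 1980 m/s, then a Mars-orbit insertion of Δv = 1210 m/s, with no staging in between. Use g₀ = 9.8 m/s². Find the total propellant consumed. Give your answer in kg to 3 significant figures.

v_e = Isp · g₀ = 455 × 9.8 = 4459.0 m/s.
After the first burn: m = 2020 × exp(−1980/4459.0) = 2020 × 0.64144 = 1,295.71 kg.
After the second burn: m = 1,295.71 × exp(−1210/4459.0) = 1,295.71 × 0.76234 = 987.772 kg.
Total propellant = m₀ − m_final = 2020 − 987.772 = 1,032.228 kg.

total propellant consumed ≈ 1030 kg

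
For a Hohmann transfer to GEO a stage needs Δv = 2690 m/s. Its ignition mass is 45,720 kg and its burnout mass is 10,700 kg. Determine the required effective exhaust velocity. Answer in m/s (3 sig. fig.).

v_e ≈ 1850 m/s

ln(m₀/m_f) = ln(45720/10700) = ln(4.273) = 1.4523.
v_e = Δv / ln(m₀/m_f) = 2690 / 1.4523 = 1852.2 m/s.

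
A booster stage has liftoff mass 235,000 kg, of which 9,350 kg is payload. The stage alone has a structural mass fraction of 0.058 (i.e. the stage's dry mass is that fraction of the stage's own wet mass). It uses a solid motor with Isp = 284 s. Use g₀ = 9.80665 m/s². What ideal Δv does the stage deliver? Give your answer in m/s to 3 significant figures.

Stage wet mass = m₀ − payload = 235,000 − 9,350 = 225,650 kg.
Stage dry mass = ε × stage wet mass = 0.058 × 225,650 = 13,087.7 kg.
Burnout mass m_f = stage dry + payload = 13,087.7 + 9,350 = 22,437.7 kg.
v_e = Isp · g₀ = 284 × 9.80665 = 2785.1 m/s.
Δv = v_e · ln(235,000/22,437.7) = 2785.1 × ln(10.47) = 2785.1 × 2.3488 ≈ 6542 m/s.

Δv ≈ 6540 m/s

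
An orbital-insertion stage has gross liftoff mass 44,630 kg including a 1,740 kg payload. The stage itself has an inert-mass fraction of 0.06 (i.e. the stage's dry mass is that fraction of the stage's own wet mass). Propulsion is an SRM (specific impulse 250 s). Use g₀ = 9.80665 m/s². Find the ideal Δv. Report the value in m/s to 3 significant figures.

Δv ≈ 5730 m/s

Stage wet mass = m₀ − payload = 44,630 − 1,740 = 42,890 kg.
Stage dry mass = ε × stage wet mass = 0.06 × 42,890 = 2,573.4 kg.
Burnout mass m_f = stage dry + payload = 2,573.4 + 1,740 = 4,313.4 kg.
v_e = Isp · g₀ = 250 × 9.80665 = 2451.7 m/s.
By the Tsiolkovsky rocket equation, Δv = v_e · ln(44,630/4,313.4) = 2451.7 × ln(10.35) = 2451.7 × 2.3367 ≈ 5729 m/s.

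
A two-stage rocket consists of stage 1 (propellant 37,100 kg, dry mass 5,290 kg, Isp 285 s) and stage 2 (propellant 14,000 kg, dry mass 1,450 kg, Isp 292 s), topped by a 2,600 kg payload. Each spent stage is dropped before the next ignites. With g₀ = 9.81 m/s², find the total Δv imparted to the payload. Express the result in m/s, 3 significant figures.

Ignition mass of stage 1 = 37,100+5,290 + 14,000+1,450 + 2,600 = 60,440 kg.
Stage 1: m₀ = 60,440 kg, m_f = 60,440 − 37,100 = 23,340 kg; Δv = 285×9.81×ln(2.59) = 2795.9×0.9515 ≈ 2660 m/s.
Stage 2: m₀ = 18,050 kg, m_f = 18,050 − 14,000 = 4,050 kg; Δv = 292×9.81×ln(4.457) = 2864.5×1.4944 ≈ 4281 m/s.
Total Δv = 2660 + 4281 = 6941 m/s.

Δv ≈ 6940 m/s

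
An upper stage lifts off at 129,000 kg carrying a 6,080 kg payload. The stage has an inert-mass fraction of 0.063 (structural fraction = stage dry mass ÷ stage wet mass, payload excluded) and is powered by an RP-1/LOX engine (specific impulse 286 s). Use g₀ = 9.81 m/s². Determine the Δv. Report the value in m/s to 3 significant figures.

Δv ≈ 6270 m/s

Stage wet mass = m₀ − payload = 129,000 − 6,080 = 122,920 kg.
Stage dry mass = ε × stage wet mass = 0.063 × 122,920 = 7,743.96 kg.
Burnout mass m_f = stage dry + payload = 7,743.96 + 6,080 = 13,823.96 kg.
v_e = Isp · g₀ = 286 × 9.81 = 2805.7 m/s.
Rocket equation: Δv = v_e · ln(129,000/13,823.96) = 2805.7 × ln(9.332) = 2805.7 × 2.2334 ≈ 6266 m/s.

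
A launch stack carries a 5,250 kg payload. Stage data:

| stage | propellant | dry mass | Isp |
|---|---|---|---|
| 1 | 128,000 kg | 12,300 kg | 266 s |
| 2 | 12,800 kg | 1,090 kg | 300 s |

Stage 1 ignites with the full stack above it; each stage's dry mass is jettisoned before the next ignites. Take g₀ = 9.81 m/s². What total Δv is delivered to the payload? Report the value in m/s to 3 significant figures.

Ignition mass of stage 1 = 128,000+12,300 + 12,800+1,090 + 5,250 = 159,440 kg.
Stage 1: m₀ = 159,440 kg, m_f = 159,440 − 128,000 = 31,440 kg; Δv = 266×9.81×ln(5.071) = 2609.5×1.6236 ≈ 4237 m/s.
Stage 2: m₀ = 19,140 kg, m_f = 19,140 − 12,800 = 6,340 kg; Δv = 300×9.81×ln(3.019) = 2943.0×1.1049 ≈ 3252 m/s.
Total Δv = 4237 + 3252 = 7489 m/s.

Δv ≈ 7490 m/s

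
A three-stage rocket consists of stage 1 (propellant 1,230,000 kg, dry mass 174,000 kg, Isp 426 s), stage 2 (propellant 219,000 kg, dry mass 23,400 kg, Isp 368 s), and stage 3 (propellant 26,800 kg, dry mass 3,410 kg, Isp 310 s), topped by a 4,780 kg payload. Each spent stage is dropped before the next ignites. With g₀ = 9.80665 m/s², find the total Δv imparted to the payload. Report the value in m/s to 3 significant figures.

Δv ≈ 15500 m/s

Ignition mass of stage 1 = 1,230,000+174,000 + 219,000+23,400 + 26,800+3,410 + 4,780 = 1,681,390 kg.
Stage 1: m₀ = 1,681,390 kg, m_f = 1,681,390 − 1,230,000 = 451,390 kg; Δv = 426×9.80665×ln(3.725) = 4177.6×1.3150 ≈ 5494 m/s.
Stage 2: m₀ = 277,390 kg, m_f = 277,390 − 219,000 = 58,390 kg; Δv = 368×9.80665×ln(4.751) = 3608.8×1.5583 ≈ 5624 m/s.
Stage 3: m₀ = 34,990 kg, m_f = 34,990 − 26,800 = 8,190 kg; Δv = 310×9.80665×ln(4.272) = 3040.1×1.4521 ≈ 4415 m/s.
Total Δv = 5494 + 5624 + 4415 = 15533 m/s.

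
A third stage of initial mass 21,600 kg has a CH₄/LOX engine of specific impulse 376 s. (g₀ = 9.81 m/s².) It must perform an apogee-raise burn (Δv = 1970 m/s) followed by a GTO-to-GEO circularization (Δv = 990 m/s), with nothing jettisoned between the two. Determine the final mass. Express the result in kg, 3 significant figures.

v_e = Isp · g₀ = 376 × 9.81 = 3688.6 m/s.
After the first burn: m = 21600 × exp(−1970/3688.6) = 21600 × 0.58621 = 12,662.1 kg.
After the second burn: m = 12,662.1 × exp(−990/3688.6) = 12,662.1 × 0.76460 = 9,681.44 kg.

final mass ≈ 9680 kg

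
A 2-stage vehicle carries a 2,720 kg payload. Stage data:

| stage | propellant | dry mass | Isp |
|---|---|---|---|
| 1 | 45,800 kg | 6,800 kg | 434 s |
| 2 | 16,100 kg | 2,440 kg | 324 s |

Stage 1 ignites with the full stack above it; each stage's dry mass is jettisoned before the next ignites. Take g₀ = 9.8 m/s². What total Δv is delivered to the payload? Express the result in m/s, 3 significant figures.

Δv ≈ 8610 m/s

Ignition mass of stage 1 = 45,800+6,800 + 16,100+2,440 + 2,720 = 73,860 kg.
Stage 1: m₀ = 73,860 kg, m_f = 73,860 − 45,800 = 28,060 kg; Δv = 434×9.8×ln(2.632) = 4253.2×0.9678 ≈ 4116 m/s.
Stage 2: m₀ = 21,260 kg, m_f = 21,260 − 16,100 = 5,160 kg; Δv = 324×9.8×ln(4.12) = 3175.2×1.4159 ≈ 4496 m/s.
Total Δv = 4116 + 4496 = 8612 m/s.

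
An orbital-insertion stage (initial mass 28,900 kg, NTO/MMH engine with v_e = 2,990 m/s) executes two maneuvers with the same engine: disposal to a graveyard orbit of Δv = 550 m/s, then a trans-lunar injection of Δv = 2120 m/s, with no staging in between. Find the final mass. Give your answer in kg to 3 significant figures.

After the first burn: m = 28900 × exp(−550/2990.0) = 28900 × 0.83198 = 24,044.2 kg.
After the second burn: m = 24,044.2 × exp(−2120/2990.0) = 24,044.2 × 0.49212 = 11,832.6 kg.

final mass ≈ 11800 kg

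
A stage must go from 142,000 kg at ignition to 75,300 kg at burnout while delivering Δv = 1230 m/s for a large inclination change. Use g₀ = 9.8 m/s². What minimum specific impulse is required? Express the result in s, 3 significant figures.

Isp ≈ 198 s

ln(m₀/m_f) = ln(142000/75300) = ln(1.886) = 0.6343.
Using Δv = v_e ln(m₀/m_f): v_e = Δv / ln(m₀/m_f) = 1230 / 0.6343 = 1939.0 m/s.
Isp = v_e / g₀ = 1939.0 / 9.8 = 197.9 s.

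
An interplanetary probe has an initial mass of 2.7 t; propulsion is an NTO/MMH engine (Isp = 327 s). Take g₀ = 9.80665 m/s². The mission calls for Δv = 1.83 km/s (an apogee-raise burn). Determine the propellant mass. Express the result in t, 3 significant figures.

propellant mass ≈ 1.17 t

v_e = Isp · g₀ = 327 × 9.80665 = 3206.8 m/s.
m₀/m_f = exp(Δv / v_e) = exp(1830 / 3206.8) = exp(0.5707) = 1.7694.
m_f = 2.7 / 1.7694 = 1.52594 t, so propellant = m₀ − m_f = 2.7 − 1.52594 = 1.17406 t.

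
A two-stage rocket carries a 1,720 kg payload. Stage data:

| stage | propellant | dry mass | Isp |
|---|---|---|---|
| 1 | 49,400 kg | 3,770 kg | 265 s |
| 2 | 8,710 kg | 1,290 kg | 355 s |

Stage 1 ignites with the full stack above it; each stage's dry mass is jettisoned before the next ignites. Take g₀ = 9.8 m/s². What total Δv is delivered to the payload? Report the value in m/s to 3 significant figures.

Ignition mass of stage 1 = 49,400+3,770 + 8,710+1,290 + 1,720 = 64,890 kg.
Stage 1: m₀ = 64,890 kg, m_f = 64,890 − 49,400 = 15,490 kg; Δv = 265×9.8×ln(4.189) = 2597.0×1.4325 ≈ 3720 m/s.
Stage 2: m₀ = 11,720 kg, m_f = 11,720 − 8,710 = 3,010 kg; Δv = 355×9.8×ln(3.894) = 3479.0×1.3594 ≈ 4729 m/s.
Total Δv = 3720 + 4729 = 8449 m/s.

Δv ≈ 8450 m/s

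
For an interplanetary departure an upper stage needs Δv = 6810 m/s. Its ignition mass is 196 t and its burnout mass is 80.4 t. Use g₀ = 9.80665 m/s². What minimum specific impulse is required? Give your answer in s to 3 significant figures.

Isp ≈ 779 s

ln(m₀/m_f) = ln(196000/80400) = ln(2.438) = 0.8911.
Rocket equation: v_e = Δv / ln(m₀/m_f) = 6810 / 0.8911 = 7642.2 m/s.
Isp = v_e / g₀ = 7642.2 / 9.80665 = 779.3 s.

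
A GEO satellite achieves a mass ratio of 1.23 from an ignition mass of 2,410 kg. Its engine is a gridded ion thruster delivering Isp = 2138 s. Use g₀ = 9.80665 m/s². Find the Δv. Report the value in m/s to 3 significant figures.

Δv ≈ 4340 m/s

v_e = Isp · g₀ = 2138 × 9.80665 = 20966.6 m/s.
Rocket equation: Δv = v_e · ln(1.23) = 20966.6 × 0.2070 ≈ 4340.4 m/s.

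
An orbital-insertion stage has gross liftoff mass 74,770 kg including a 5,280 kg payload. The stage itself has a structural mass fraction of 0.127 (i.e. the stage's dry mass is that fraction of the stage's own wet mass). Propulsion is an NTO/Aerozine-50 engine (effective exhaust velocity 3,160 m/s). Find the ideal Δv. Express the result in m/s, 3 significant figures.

Δv ≈ 5270 m/s

Stage wet mass = m₀ − payload = 74,770 − 5,280 = 69,490 kg.
Stage dry mass = ε × stage wet mass = 0.127 × 69,490 = 8,825.23 kg.
Burnout mass m_f = stage dry + payload = 8,825.23 + 5,280 = 14,105.23 kg.
Δv = v_e · ln(74,770/14,105.23) = 3160.0 × ln(5.301) = 3160.0 × 1.6679 ≈ 5270 m/s.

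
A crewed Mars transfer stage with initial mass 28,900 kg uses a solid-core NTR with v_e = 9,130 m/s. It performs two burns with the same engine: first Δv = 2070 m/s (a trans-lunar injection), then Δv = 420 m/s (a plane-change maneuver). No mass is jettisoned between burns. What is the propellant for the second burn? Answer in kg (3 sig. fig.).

propellant for the second burn ≈ 1040 kg

After the first burn: m = 28900 × exp(−2070/9130.0) = 28900 × 0.79714 = 23,037.3 kg.
After the second burn: m = 23,037.3 × exp(−420/9130.0) = 23,037.3 × 0.95504 = 22,001.5 kg.
Second-burn propellant = 23,037.3 − 22,001.5 = 1,035.8 kg.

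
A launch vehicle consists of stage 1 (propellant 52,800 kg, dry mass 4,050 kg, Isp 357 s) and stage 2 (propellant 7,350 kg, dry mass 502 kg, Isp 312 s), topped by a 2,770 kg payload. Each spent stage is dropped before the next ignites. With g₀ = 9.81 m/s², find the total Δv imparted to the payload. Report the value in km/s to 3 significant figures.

Ignition mass of stage 1 = 52,800+4,050 + 7,350+502 + 2,770 = 67,472 kg.
Stage 1: m₀ = 67,472 kg, m_f = 67,472 − 52,800 = 14,672 kg; Δv = 357×9.81×ln(4.599) = 3502.2×1.5258 ≈ 5344 m/s.
Stage 2: m₀ = 10,622 kg, m_f = 10,622 − 7,350 = 3,272 kg; Δv = 312×9.81×ln(3.246) = 3060.7×1.1775 ≈ 3604 m/s.
Total Δv = 5344 + 3604 = 8948 m/s.

Δv ≈ 8.95 km/s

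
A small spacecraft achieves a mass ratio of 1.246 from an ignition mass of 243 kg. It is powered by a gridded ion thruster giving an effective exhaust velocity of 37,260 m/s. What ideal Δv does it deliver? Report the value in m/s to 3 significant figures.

Δv ≈ 8190 m/s

Δv = v_e · ln(1.246) = 37260.0 × 0.2199 ≈ 8194.9 m/s.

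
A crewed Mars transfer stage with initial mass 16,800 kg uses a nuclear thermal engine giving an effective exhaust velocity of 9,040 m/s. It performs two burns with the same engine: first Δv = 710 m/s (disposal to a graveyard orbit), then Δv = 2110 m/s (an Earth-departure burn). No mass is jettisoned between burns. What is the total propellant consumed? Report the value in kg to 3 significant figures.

After the first burn: m = 16800 × exp(−710/9040.0) = 16800 × 0.92447 = 15,531.1 kg.
After the second burn: m = 15,531.1 × exp(−2110/9040.0) = 15,531.1 × 0.79183 = 12,298 kg.
Total propellant = m₀ − m_final = 16800 − 12,298 = 4,502 kg.

total propellant consumed ≈ 4500 kg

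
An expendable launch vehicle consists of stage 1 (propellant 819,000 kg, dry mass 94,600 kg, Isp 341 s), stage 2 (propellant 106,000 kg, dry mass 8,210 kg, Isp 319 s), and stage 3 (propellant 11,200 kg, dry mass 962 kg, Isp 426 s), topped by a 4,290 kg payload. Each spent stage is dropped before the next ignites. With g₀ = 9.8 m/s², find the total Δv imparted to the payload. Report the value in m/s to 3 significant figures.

Ignition mass of stage 1 = 819,000+94,600 + 106,000+8,210 + 11,200+962 + 4,290 = 1,044,262 kg.
Stage 1: m₀ = 1,044,262 kg, m_f = 1,044,262 − 819,000 = 225,262 kg; Δv = 341×9.8×ln(4.636) = 3341.8×1.5338 ≈ 5126 m/s.
Stage 2: m₀ = 130,662 kg, m_f = 130,662 − 106,000 = 24,662 kg; Δv = 319×9.8×ln(5.298) = 3126.2×1.6674 ≈ 5212 m/s.
Stage 3: m₀ = 16,452 kg, m_f = 16,452 − 11,200 = 5,252 kg; Δv = 426×9.8×ln(3.133) = 4174.8×1.1418 ≈ 4767 m/s.
Total Δv = 5126 + 5212 + 4767 = 15105 m/s.

Δv ≈ 15100 m/s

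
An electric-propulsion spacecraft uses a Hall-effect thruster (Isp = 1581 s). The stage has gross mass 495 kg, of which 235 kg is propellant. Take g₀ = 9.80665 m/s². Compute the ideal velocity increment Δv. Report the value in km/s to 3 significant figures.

Δv ≈ 9.98 km/s

v_e = Isp · g₀ = 1581 × 9.80665 = 15504.3 m/s.
m_f = m₀ − m_prop = 495 − 235 = 260 kg.
Δv = v_e · ln(m₀/m_f) = 15504.3 × ln(1.904) = 15504.3 × 0.6439 ≈ 9982.9 m/s.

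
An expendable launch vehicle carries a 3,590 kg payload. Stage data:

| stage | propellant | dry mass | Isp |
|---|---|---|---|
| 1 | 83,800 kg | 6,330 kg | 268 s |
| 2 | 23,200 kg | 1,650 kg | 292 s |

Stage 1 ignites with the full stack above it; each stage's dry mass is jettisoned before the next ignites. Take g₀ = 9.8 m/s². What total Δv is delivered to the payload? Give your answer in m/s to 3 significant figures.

Δv ≈ 8060 m/s

Ignition mass of stage 1 = 83,800+6,330 + 23,200+1,650 + 3,590 = 118,570 kg.
Stage 1: m₀ = 118,570 kg, m_f = 118,570 − 83,800 = 34,770 kg; Δv = 268×9.8×ln(3.41) = 2626.4×1.2267 ≈ 3222 m/s.
Stage 2: m₀ = 28,440 kg, m_f = 28,440 − 23,200 = 5,240 kg; Δv = 292×9.8×ln(5.427) = 2861.6×1.6915 ≈ 4840 m/s.
Total Δv = 3222 + 4840 = 8062 m/s.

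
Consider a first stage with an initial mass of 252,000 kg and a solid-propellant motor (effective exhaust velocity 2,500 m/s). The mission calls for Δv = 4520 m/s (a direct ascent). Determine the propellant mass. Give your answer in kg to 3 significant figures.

propellant mass ≈ 211000 kg

m₀/m_f = exp(Δv / v_e) = exp(4520 / 2500.0) = exp(1.8080) = 6.0982.
m_f = 252,000 / 6.0982 = 41,323.7 kg, so propellant = m₀ − m_f = 252,000 − 41,323.7 = 210,676.3 kg.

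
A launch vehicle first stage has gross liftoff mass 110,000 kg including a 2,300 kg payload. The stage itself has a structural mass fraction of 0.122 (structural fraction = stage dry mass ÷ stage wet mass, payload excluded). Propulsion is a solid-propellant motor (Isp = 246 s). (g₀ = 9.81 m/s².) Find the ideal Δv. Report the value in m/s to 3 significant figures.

Stage wet mass = m₀ − payload = 110,000 − 2,300 = 107,700 kg.
Stage dry mass = ε × stage wet mass = 0.122 × 107,700 = 13,139.4 kg.
Burnout mass m_f = stage dry + payload = 13,139.4 + 2,300 = 15,439.4 kg.
v_e = Isp · g₀ = 246 × 9.81 = 2413.3 m/s.
Δv = v_e · ln(110,000/15,439.4) = 2413.3 × ln(7.125) = 2413.3 × 1.9636 ≈ 4739 m/s.

Δv ≈ 4740 m/s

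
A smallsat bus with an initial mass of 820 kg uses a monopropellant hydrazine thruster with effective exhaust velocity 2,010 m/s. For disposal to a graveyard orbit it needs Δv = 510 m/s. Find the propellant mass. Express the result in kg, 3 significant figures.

m₀/m_f = exp(Δv / v_e) = exp(510 / 2010.0) = exp(0.2537) = 1.2888.
m_f = 820 / 1.2888 = 636.251 kg, so propellant = m₀ − m_f = 820 − 636.251 = 183.749 kg.

propellant mass ≈ 184 kg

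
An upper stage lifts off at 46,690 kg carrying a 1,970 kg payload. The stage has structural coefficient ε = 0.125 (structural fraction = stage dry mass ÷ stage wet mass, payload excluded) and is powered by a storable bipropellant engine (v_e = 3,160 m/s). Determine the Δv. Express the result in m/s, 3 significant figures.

Δv ≈ 5750 m/s

Stage wet mass = m₀ − payload = 46,690 − 1,970 = 44,720 kg.
Stage dry mass = ε × stage wet mass = 0.125 × 44,720 = 5,590 kg.
Burnout mass m_f = stage dry + payload = 5,590 + 1,970 = 7,560 kg.
By the Tsiolkovsky rocket equation, Δv = v_e · ln(46,690/7,560) = 3160.0 × ln(6.176) = 3160.0 × 1.8207 ≈ 5753 m/s.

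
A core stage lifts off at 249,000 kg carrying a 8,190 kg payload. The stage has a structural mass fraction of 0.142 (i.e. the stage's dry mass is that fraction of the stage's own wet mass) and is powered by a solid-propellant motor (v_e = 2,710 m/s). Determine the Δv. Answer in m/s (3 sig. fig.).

Stage wet mass = m₀ − payload = 249,000 − 8,190 = 240,810 kg.
Stage dry mass = ε × stage wet mass = 0.142 × 240,810 = 34,195 kg.
Burnout mass m_f = stage dry + payload = 34,195 + 8,190 = 42,385 kg.
Rocket equation: Δv = v_e · ln(249,000/42,385) = 2710.0 × ln(5.875) = 2710.0 × 1.7707 ≈ 4798 m/s.

Δv ≈ 4800 m/s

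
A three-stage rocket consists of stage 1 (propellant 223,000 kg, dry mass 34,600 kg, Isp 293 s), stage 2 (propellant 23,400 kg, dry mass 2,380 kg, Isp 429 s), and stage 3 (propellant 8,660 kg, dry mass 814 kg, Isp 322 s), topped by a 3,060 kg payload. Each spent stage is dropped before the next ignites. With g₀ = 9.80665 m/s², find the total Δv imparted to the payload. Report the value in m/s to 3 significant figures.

Ignition mass of stage 1 = 223,000+34,600 + 23,400+2,380 + 8,660+814 + 3,060 = 295,914 kg.
Stage 1: m₀ = 295,914 kg, m_f = 295,914 − 223,000 = 72,914 kg; Δv = 293×9.80665×ln(4.058) = 2873.3×1.4008 ≈ 4025 m/s.
Stage 2: m₀ = 38,314 kg, m_f = 38,314 − 23,400 = 14,914 kg; Δv = 429×9.80665×ln(2.569) = 4207.1×0.9435 ≈ 3969 m/s.
Stage 3: m₀ = 12,534 kg, m_f = 12,534 − 8,660 = 3,874 kg; Δv = 322×9.80665×ln(3.235) = 3157.7×1.1742 ≈ 3708 m/s.
Total Δv = 4025 + 3969 + 3708 = 11702 m/s.

Δv ≈ 11700 m/s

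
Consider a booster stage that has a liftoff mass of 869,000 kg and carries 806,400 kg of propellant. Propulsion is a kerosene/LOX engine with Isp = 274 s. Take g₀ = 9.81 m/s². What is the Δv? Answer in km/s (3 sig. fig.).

Δv ≈ 7.07 km/s

v_e = Isp · g₀ = 274 × 9.81 = 2687.9 m/s.
m_f = m₀ − m_prop = 869,000 − 806,400 = 62,600 kg.
From the ideal rocket equation, Δv = v_e · ln(m₀/m_f) = 2687.9 × ln(13.88) = 2687.9 × 2.6306 ≈ 7070.8 m/s.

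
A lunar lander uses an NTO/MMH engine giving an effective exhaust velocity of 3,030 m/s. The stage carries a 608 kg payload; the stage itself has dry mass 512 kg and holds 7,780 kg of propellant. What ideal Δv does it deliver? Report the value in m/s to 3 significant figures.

m₀ = payload + dry + propellant = 608 + 512 + 7,780 = 8,900 kg.
m_f = payload + dry = 608 + 512 = 1,120 kg.
By the Tsiolkovsky rocket equation, Δv = v_e · ln(m₀/m_f) = 3030.0 × ln(7.946) = 3030.0 × 2.0727 ≈ 6280.3 m/s.

Δv ≈ 6280 m/s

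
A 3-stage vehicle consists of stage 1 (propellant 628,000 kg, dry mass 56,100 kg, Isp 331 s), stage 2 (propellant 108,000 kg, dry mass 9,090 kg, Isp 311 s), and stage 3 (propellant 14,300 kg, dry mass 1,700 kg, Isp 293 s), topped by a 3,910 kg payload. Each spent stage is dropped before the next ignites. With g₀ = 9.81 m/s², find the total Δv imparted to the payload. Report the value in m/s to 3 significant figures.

Δv ≈ 13100 m/s

Ignition mass of stage 1 = 628,000+56,100 + 108,000+9,090 + 14,300+1,700 + 3,910 = 821,100 kg.
Stage 1: m₀ = 821,100 kg, m_f = 821,100 − 628,000 = 193,100 kg; Δv = 331×9.81×ln(4.252) = 3247.1×1.4474 ≈ 4700 m/s.
Stage 2: m₀ = 137,000 kg, m_f = 137,000 − 108,000 = 29,000 kg; Δv = 311×9.81×ln(4.724) = 3050.9×1.5527 ≈ 4737 m/s.
Stage 3: m₀ = 19,910 kg, m_f = 19,910 − 14,300 = 5,610 kg; Δv = 293×9.81×ln(3.549) = 2874.3×1.2667 ≈ 3641 m/s.
Total Δv = 4700 + 4737 + 3641 = 13078 m/s.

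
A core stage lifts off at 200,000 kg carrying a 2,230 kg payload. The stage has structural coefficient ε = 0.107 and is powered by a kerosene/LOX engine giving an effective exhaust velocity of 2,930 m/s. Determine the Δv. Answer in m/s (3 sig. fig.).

Stage wet mass = m₀ − payload = 200,000 − 2,230 = 197,770 kg.
Stage dry mass = ε × stage wet mass = 0.107 × 197,770 = 21,161.4 kg.
Burnout mass m_f = stage dry + payload = 21,161.4 + 2,230 = 23,391.4 kg.
Using Δv = v_e ln(m₀/m_f): Δv = v_e · ln(200,000/23,391.4) = 2930.0 × ln(8.55) = 2930.0 × 2.1459 ≈ 6288 m/s.

Δv ≈ 6290 m/s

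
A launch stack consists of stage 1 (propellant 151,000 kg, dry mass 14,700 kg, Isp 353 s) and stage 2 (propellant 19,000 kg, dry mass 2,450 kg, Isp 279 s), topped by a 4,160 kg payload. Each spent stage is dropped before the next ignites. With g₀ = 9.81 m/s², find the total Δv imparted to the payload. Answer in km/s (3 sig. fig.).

Ignition mass of stage 1 = 151,000+14,700 + 19,000+2,450 + 4,160 = 191,310 kg.
Stage 1: m₀ = 191,310 kg, m_f = 191,310 − 151,000 = 40,310 kg; Δv = 353×9.81×ln(4.746) = 3462.9×1.5573 ≈ 5393 m/s.
Stage 2: m₀ = 25,610 kg, m_f = 25,610 − 19,000 = 6,610 kg; Δv = 279×9.81×ln(3.874) = 2737.0×1.3544 ≈ 3707 m/s.
Total Δv = 5393 + 3707 = 9100 m/s.

Δv ≈ 9.10 km/s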